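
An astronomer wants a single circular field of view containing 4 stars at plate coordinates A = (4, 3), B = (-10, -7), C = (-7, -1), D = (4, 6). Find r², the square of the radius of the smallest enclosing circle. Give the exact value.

The minimum enclosing circle of a finite set is fixed by two of the points (as a diameter) or three (as a circumcircle).
The farthest pair is B–D with squared distance 365. The circle on this segment as diameter has centre (-3, -0.5) and r² = 365/4 = 91.25.
Check A: distance² to centre = 61.25 ≤ 91.25, so it lies inside.
All remaining points lie in this disk, and no smaller disk contains both endpoints, so this is the minimum enclosing circle.

91.25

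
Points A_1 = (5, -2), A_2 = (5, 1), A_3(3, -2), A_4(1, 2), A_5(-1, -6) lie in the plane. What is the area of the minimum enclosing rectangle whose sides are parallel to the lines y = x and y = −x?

52

In coordinates u = x + y, v = x − y the rectangle is axis-aligned; the map (x,y)→(u,v) scales areas by 2.
u-values: 3, 6, 1, 3, -7; range = 6 − (-7) = 13.
v-values: 7, 4, 5, -1, 5; range = 7 − (-1) = 8.
Area = (13 × 8) / 2 = 52.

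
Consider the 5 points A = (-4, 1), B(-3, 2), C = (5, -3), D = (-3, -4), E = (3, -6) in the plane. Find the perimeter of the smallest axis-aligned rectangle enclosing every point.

Width = max x − min x = 5 − (-4) = 9.
Height = max y − min y = 2 − (-6) = 8.
Perimeter = 2(9 + 8) = 34.

34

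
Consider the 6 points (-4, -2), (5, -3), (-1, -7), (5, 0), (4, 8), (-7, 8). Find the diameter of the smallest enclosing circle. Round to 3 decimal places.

A smallest enclosing disk is always determined by at most three of the input points on its boundary.
The minimum enclosing circle is determined by three boundary points: (-1, -7), (4, 8), (-7, 8).
Their circumcentre is (-1.5, 1.5) with r² = 72.5.
The farthest remaining point (5, -3) is at distance² 62.5 ≤ 72.5.
Diameter = 2r = 2√(72.5) ≈ 17.029.

17.029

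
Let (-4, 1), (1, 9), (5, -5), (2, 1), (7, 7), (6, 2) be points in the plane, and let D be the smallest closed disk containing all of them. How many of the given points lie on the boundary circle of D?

The farthest pair is (1, 9)–(5, -5) with squared distance 212. The circle on this segment as diameter has centre (3, 2) and r² = 212/4 = 53.
Check (-4, 1): distance² to centre = 50 ≤ 53, so it lies inside.
All remaining points lie in this disk, and no smaller disk contains both endpoints, so this is the minimum enclosing circle.
The points at distance exactly r from the centre are (1, 9), (5, -5) — 2 points.

2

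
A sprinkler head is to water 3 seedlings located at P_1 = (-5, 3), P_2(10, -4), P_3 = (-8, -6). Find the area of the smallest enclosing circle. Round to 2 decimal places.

261.04

Side lengths²: P_1P_2² = 274, P_1P_3² = 90, P_2P_3² = 328.
Since P_2P_3² = 328 < 274 + 90 = 364, the triangle is acute, so the smallest enclosing circle is the circumcircle.
Circumcentre = (23/26, -103/26), r² = 28085/338.
Area = π·r² = π·28085/338 ≈ 261.04.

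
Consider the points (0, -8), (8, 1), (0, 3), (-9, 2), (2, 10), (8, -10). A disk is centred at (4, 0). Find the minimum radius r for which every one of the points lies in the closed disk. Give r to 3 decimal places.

The required radius is the distance from (4, 0) to the farthest point.
Squared distances: 80, 17, 25, 173, 104, 116.
Maximum is 173, attained at (-9, 2).
r = √173 ≈ 13.153.

13.153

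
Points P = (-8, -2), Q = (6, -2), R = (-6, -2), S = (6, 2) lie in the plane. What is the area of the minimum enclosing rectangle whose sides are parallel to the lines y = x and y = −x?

126

In coordinates u = x + y, v = x − y the rectangle is axis-aligned; the map (x,y)→(u,v) scales areas by 2.
u-values: -10, 4, -8, 8; range = 8 − (-10) = 18.
v-values: -6, 8, -4, 4; range = 8 − (-6) = 14.
Area = (18 × 14) / 2 = 126.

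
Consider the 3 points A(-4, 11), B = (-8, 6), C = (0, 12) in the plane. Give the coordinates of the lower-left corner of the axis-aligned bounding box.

x-range [-8, 0], y-range [6, 12].
The lower-left corner is (-8, 6).

(-8, 6)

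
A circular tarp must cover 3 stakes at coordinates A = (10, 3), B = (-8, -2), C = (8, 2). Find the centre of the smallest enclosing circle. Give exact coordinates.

(1, 0.5)

Side lengths²: AB² = 349, AC² = 5, BC² = 272.
Since AB² = 349 ≥ 272 + 5 = 277, the angle opposite AB is not acute, so the smallest enclosing circle has AB as diameter.
Centre = midpoint of AB = (1, 0.5), r² = 349/4 = 87.25.
Centre = (1, 0.5).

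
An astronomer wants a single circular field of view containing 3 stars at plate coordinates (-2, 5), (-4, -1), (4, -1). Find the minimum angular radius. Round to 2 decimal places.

4.47

Call the three points A, B, C in the order given.
Side lengths²: AB² = 40, AC² = 72, BC² = 64.
Since AC² = 72 < 64 + 40 = 104, the triangle is acute, so the smallest enclosing circle is the circumcircle.
Circumcentre = (0, 1), r² = 20.
r = √20 ≈ 4.47.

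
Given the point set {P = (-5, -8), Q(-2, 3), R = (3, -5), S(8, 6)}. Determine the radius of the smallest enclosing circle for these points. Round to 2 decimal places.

The farthest pair is P–S with squared distance 365. The circle on this segment as diameter has centre (1.5, -1) and r² = 365/4 = 91.25.
Check Q: distance² to centre = 28.25 ≤ 91.25, so it lies inside.
All remaining points lie in this disk, and no smaller disk contains both endpoints, so this is the minimum enclosing circle.
r = √(91.25) ≈ 9.55.

9.55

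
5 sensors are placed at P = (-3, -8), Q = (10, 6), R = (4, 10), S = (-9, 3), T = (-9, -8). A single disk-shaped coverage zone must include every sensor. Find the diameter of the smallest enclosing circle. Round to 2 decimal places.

The minimum enclosing circle of a finite set is fixed by two of the points (as a diameter) or three (as a circumcircle).
The farthest pair is Q–T with squared distance 557. The circle on this segment as diameter has centre (0.5, -1) and r² = 557/4 = 139.25.
Check P: distance² to centre = 61.25 ≤ 139.25, so it lies inside.
All remaining points lie in this disk, and no smaller disk contains both endpoints, so this is the minimum enclosing circle.
Diameter = 2r = 2√(139.25) ≈ 23.60.

23.60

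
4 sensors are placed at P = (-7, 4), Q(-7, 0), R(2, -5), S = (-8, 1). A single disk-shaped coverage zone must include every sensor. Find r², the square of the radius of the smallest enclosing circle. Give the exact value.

40.5

By Welzl's lemma the MEC is supported by two points (diametrically opposite) or three points (on a circumcircle).
The farthest pair is P–R with squared distance 162. The circle on this segment as diameter has centre (-2.5, -0.5) and r² = 162/4 = 40.5.
Check Q: distance² to centre = 20.5 ≤ 40.5, so it lies inside.
All remaining points lie in this disk, and no smaller disk contains both endpoints, so this is the minimum enclosing circle.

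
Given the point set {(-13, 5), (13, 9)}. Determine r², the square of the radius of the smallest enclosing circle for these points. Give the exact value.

The smallest circle enclosing two points has them as diameter endpoints.
Centre = midpoint = (0, 7); r² = |(-13, 5)−(13, 9)|²/4 = 692/4 = 173.

173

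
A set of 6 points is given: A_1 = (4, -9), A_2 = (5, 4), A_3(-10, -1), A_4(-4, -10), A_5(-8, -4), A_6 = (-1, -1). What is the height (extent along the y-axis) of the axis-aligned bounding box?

14

max y = 4, min y = -10, so height = 14.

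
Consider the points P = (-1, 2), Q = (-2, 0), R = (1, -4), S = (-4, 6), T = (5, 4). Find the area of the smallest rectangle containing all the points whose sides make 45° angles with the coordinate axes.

90

In coordinates u = x + y, v = x − y the rectangle is axis-aligned; the map (x,y)→(u,v) scales areas by 2.
u-values: 1, -2, -3, 2, 9; range = 9 − (-3) = 12.
v-values: -3, -2, 5, -10, 1; range = 5 − (-10) = 15.
Area = (12 × 15) / 2 = 90.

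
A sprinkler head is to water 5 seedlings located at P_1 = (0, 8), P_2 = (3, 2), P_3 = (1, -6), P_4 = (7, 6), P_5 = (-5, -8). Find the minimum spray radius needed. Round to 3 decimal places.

9.220

By Welzl's lemma the MEC is supported by two points (diametrically opposite) or three points (on a circumcircle).
The farthest pair is P_4–P_5 with squared distance 340. The circle on this segment as diameter has centre (1, -1) and r² = 340/4 = 85.
Check P_1: distance² to centre = 82 ≤ 85, so it lies inside.
All remaining points lie in this disk, and no smaller disk contains both endpoints, so this is the minimum enclosing circle.
r = √85 ≈ 9.220.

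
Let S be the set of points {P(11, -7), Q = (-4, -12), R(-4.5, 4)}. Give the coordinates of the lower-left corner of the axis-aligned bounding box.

x-range [-4.5, 11], y-range [-12, 4].
The lower-left corner is (-4.5, -12).

(-4.5, -12)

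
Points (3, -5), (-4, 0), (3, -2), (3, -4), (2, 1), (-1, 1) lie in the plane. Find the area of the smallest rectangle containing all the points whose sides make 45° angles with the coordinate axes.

42

In coordinates u = x + y, v = x − y the rectangle is axis-aligned; the map (x,y)→(u,v) scales areas by 2.
u-values: -2, -4, 1, -1, 3, 0; range = 3 − (-4) = 7.
v-values: 8, -4, 5, 7, 1, -2; range = 8 − (-4) = 12.
Area = (7 × 12) / 2 = 42.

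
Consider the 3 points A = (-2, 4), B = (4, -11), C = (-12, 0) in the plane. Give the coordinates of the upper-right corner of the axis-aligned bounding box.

(4, 4)

x-range [-12, 4], y-range [-11, 4].
The upper-right corner is (4, 4).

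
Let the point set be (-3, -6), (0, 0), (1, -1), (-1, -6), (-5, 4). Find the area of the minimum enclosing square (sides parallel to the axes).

100

The bounding box has width 6 and height 10.
An axis-aligned square enclosing the set must have side ≥ max(width, height).
So the minimum side is max(6, 10) = 10.
Area = 10² = 100.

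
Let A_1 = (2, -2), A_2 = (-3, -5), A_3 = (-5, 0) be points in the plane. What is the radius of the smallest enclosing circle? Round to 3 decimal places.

3.687

Side lengths²: A_1A_2² = 34, A_1A_3² = 53, A_2A_3² = 29.
Since A_1A_3² = 53 < 34 + 29 = 63, the triangle is acute, so the smallest enclosing circle is the circumcircle.
Circumcentre = (-103/62, -97/62), r² = 26129/1922.
r = √(26129/1922) ≈ 3.687.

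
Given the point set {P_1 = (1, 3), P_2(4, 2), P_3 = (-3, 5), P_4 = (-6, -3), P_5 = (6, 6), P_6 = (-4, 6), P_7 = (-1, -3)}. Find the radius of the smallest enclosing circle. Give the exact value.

By Welzl's lemma the MEC is supported by two points (diametrically opposite) or three points (on a circumcircle).
The farthest pair is P_4–P_5 with squared distance 225. The circle on this segment as diameter has centre (0, 1.5) and r² = 225/4 = 56.25.
Check P_1: distance² to centre = 3.25 ≤ 56.25, so it lies inside.
All remaining points lie in this disk, and no smaller disk contains both endpoints, so this is the minimum enclosing circle.
r = √(56.25) = 7.5.

7.5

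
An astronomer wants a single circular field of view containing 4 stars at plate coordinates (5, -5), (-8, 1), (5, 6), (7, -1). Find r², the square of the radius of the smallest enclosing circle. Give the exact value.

19885/338

The minimum enclosing circle of a finite set is fixed by two of the points (as a diameter) or three (as a circumcircle).
The minimum enclosing circle is determined by three boundary points: (5, -5), (-8, 1), (5, 6).
Their circumcentre is (-9/26, 0.5) with r² = 19885/338.
The farthest remaining point (7, -1) is at distance² 19001/338 ≤ 19885/338.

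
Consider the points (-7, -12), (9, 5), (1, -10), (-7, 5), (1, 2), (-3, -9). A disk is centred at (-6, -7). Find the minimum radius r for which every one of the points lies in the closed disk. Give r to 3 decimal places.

19.209

The required radius is the distance from (-6, -7) to the farthest point.
Squared distances: 26, 369, 58, 145, 130, 13.
Maximum is 369, attained at (9, 5).
r = √369 ≈ 19.209.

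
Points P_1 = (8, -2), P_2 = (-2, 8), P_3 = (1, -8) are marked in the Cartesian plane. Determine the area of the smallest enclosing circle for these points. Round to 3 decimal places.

209.362

Side lengths²: P_1P_2² = 200, P_1P_3² = 85, P_2P_3² = 265.
Since P_2P_3² = 265 < 200 + 85 = 285, the triangle is acute, so the smallest enclosing circle is the circumcircle.
Circumcentre = (3/26, 3/26), r² = 22525/338.
Area = π·r² = π·22525/338 ≈ 209.362.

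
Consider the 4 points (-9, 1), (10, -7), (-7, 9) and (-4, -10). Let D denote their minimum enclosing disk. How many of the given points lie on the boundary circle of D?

3

By Welzl's lemma the MEC is supported by two points (diametrically opposite) or three points (on a circumcircle).
The minimum enclosing circle is determined by three boundary points: (10, -7), (-7, 9), (-4, -10).
Their circumcentre is (117/110, 59/110) with r² = 165353/1210.
The farthest remaining point (-9, 1) is at distance² 24561/242 ≤ 165353/1210.
The points at distance exactly r from the centre are (10, -7), (-7, 9), (-4, -10) — 3 points.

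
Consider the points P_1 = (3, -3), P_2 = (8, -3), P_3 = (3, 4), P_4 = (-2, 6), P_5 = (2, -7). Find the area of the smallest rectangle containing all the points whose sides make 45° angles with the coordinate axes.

In coordinates u = x + y, v = x − y the rectangle is axis-aligned; the map (x,y)→(u,v) scales areas by 2.
u-values: 0, 5, 7, 4, -5; range = 7 − (-5) = 12.
v-values: 6, 11, -1, -8, 9; range = 11 − (-8) = 19.
Area = (12 × 19) / 2 = 114.

114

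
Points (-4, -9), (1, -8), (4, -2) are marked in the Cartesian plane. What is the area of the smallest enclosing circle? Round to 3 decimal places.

88.750

Call the three points A, B, C in the order given.
Side lengths²: AB² = 26, AC² = 113, BC² = 45.
Since AC² = 113 ≥ 45 + 26 = 71, the angle opposite AC is not acute, so the smallest enclosing circle has AC as diameter.
Centre = midpoint of AC = (0, -5.5), r² = 113/4 = 28.25.
Area = π·r² = π·28.25 ≈ 88.750.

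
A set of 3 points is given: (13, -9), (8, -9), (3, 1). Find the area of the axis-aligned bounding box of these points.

100

x ranges over [3, 13], width 10.
y ranges over [-9, 1], height 10.
Area = 10 × 10 = 100.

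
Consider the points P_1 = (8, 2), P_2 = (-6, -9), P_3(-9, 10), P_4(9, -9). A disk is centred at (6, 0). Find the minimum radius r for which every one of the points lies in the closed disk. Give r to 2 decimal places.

18.03

The required radius is the distance from (6, 0) to the farthest point.
Squared distances: 8, 225, 325, 90.
Maximum is 325, attained at P_3.
r = √325 ≈ 18.03.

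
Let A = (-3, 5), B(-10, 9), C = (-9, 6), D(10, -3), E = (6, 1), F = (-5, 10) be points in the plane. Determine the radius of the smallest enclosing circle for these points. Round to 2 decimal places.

11.66

By Welzl's lemma the MEC is supported by two points (diametrically opposite) or three points (on a circumcircle).
The farthest pair is B–D with squared distance 544. The circle on this segment as diameter has centre (0, 3) and r² = 544/4 = 136.
Check A: distance² to centre = 13 ≤ 136, so it lies inside.
All remaining points lie in this disk, and no smaller disk contains both endpoints, so this is the minimum enclosing circle.
r = √136 ≈ 11.66.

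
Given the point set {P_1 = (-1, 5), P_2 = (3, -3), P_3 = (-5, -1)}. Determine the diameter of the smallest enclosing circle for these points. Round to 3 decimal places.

Side lengths²: P_1P_2² = 80, P_1P_3² = 52, P_2P_3² = 68.
Since P_1P_2² = 80 < 68 + 52 = 120, the triangle is acute, so the smallest enclosing circle is the circumcircle.
Circumcentre = (-3/7, 2/7), r² = 1105/49.
Diameter = 2r = 2√(1105/49) ≈ 9.498.

9.498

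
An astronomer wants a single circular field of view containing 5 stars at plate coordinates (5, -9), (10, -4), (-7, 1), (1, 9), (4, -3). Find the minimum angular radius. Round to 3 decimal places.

9.258

By Welzl's lemma the MEC is supported by two points (diametrically opposite) or three points (on a circumcircle).
The minimum enclosing circle is determined by three boundary points: (5, -9), (-7, 1), (1, 9).
Their circumcentre is (24/11, -2/11) with r² = 10370/121.
The farthest remaining point (10, -4) is at distance² 9160/121 ≤ 10370/121.
r = √(10370/121) ≈ 9.258.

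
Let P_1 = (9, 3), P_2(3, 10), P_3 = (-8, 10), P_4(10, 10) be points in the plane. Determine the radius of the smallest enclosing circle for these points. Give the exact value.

65/7

The minimum enclosing circle is determined by three boundary points: P_1, P_3, P_4.
Their circumcentre is (1, 54/7) with r² = 4225/49.
The farthest remaining point P_2 is at distance² 452/49 ≤ 4225/49.
r = √(4225/49) = 65/7.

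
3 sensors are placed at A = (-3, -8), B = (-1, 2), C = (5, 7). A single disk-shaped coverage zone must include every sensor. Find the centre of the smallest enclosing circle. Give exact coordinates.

Side lengths²: AB² = 104, AC² = 289, BC² = 61.
Since AC² = 289 ≥ 104 + 61 = 165, the angle opposite AC is not acute, so the smallest enclosing circle has AC as diameter.
Centre = midpoint of AC = (1, -0.5), r² = 289/4 = 72.25.
Centre = (1, -0.5).

(1, -0.5)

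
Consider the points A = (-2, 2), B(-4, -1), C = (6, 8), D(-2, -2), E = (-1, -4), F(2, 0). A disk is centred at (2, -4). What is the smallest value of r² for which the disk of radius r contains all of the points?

160

The required radius is the distance from (2, -4) to the farthest point.
Squared distances: 52, 45, 160, 20, 9, 16.
Maximum is 160, attained at C.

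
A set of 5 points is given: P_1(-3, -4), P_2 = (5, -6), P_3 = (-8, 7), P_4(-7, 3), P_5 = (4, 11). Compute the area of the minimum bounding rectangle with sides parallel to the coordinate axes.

221

x ranges over [-8, 5], width 13.
y ranges over [-6, 11], height 17.
Area = 13 × 17 = 221.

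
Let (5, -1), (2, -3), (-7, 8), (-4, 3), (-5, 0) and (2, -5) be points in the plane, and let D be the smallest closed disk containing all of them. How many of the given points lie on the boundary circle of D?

The minimum enclosing circle of a finite set is fixed by two of the points (as a diameter) or three (as a circumcircle).
The farthest pair is (-7, 8)–(2, -5) with squared distance 250. The circle on this segment as diameter has centre (-2.5, 1.5) and r² = 250/4 = 62.5.
Check (5, -1): distance² to centre = 62.5 ≤ 62.5, so it lies inside.
All remaining points lie in this disk, and no smaller disk contains both endpoints, so this is the minimum enclosing circle.
The points at distance exactly r from the centre are (5, -1), (-7, 8), (2, -5) — 3 points.

3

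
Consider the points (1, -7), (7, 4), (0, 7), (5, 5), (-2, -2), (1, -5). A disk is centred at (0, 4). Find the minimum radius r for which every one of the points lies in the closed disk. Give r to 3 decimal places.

The required radius is the distance from (0, 4) to the farthest point.
Squared distances: 122, 49, 9, 26, 40, 82.
Maximum is 122, attained at (1, -7).
r = √122 ≈ 11.045.

11.045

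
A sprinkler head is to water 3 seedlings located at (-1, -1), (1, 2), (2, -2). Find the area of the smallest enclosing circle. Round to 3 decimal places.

Call the three points A, B, C in the order given.
Side lengths²: AB² = 13, AC² = 10, BC² = 17.
Since BC² = 17 < 13 + 10 = 23, the triangle is acute, so the smallest enclosing circle is the circumcircle.
Circumcentre = (21/22, -3/22), r² = 1105/242.
Area = π·r² = π·1105/242 ≈ 14.345.

14.345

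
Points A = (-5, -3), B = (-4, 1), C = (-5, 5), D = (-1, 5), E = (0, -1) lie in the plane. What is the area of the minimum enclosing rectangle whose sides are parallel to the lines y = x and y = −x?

In coordinates u = x + y, v = x − y the rectangle is axis-aligned; the map (x,y)→(u,v) scales areas by 2.
u-values: -8, -3, 0, 4, -1; range = 4 − (-8) = 12.
v-values: -2, -5, -10, -6, 1; range = 1 − (-10) = 11.
Area = (12 × 11) / 2 = 66.

66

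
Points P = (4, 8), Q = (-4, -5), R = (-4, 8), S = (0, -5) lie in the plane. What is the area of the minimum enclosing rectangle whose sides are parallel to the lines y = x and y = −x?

178.5

In coordinates u = x + y, v = x − y the rectangle is axis-aligned; the map (x,y)→(u,v) scales areas by 2.
u-values: 12, -9, 4, -5; range = 12 − (-9) = 21.
v-values: -4, 1, -12, 5; range = 5 − (-12) = 17.
Area = (21 × 17) / 2 = 178.5.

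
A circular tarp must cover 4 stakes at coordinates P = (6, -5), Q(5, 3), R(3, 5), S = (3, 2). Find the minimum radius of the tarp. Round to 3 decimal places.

5.220

The minimum enclosing circle of a finite set is fixed by two of the points (as a diameter) or three (as a circumcircle).
The farthest pair is P–R with squared distance 109. The circle on this segment as diameter has centre (4.5, 0) and r² = 109/4 = 27.25.
Check Q: distance² to centre = 9.25 ≤ 27.25, so it lies inside.
All remaining points lie in this disk, and no smaller disk contains both endpoints, so this is the minimum enclosing circle.
r = √(27.25) ≈ 5.220.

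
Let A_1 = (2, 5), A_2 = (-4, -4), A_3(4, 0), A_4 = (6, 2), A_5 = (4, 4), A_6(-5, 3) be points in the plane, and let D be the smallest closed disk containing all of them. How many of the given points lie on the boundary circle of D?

3

By Welzl's lemma the MEC is supported by two points (diametrically opposite) or three points (on a circumcircle).
The minimum enclosing circle is determined by three boundary points: A_2, A_4, A_6.
Their circumcentre is (11/38, 7/38) with r² = 25925/722.
The farthest remaining point A_5 is at distance² 20453/722 ≤ 25925/722.
The points at distance exactly r from the centre are A_2, A_4, A_6 — 3 points.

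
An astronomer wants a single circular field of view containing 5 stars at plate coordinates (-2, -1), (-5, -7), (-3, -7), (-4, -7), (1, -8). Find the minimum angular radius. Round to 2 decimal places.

The minimum enclosing circle of a finite set is fixed by two of the points (as a diameter) or three (as a circumcircle).
The minimum enclosing circle is determined by three boundary points: (-2, -1), (-5, -7), (1, -8).
Their circumcentre is (-41/26, -129/26) with r² = 5365/338.
The farthest remaining point (-4, -7) is at distance² 3389/338 ≤ 5365/338.
r = √(5365/338) ≈ 3.98.

3.98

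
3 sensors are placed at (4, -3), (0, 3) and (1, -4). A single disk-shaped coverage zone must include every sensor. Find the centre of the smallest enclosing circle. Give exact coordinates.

Call the three points A, B, C in the order given.
Side lengths²: AB² = 52, AC² = 10, BC² = 50.
Since AB² = 52 < 50 + 10 = 60, the triangle is acute, so the smallest enclosing circle is the circumcircle.
Circumcentre = (16/11, -4/11), r² = 1625/121.
Centre = (16/11, -4/11).

(16/11, -4/11)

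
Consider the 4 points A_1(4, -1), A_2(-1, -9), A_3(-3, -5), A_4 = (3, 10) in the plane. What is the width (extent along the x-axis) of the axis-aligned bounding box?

7

max x = 4, min x = -3, so width = 7.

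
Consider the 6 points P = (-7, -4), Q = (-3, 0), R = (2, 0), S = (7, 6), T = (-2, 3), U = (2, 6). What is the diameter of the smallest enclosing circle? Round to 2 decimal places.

A smallest enclosing disk is always determined by at most three of the input points on its boundary.
The farthest pair is P–S with squared distance 296. The circle on this segment as diameter has centre (0, 1) and r² = 296/4 = 74.
Check Q: distance² to centre = 10 ≤ 74, so it lies inside.
All remaining points lie in this disk, and no smaller disk contains both endpoints, so this is the minimum enclosing circle.
Diameter = 2r = 2√74 ≈ 17.20.

17.20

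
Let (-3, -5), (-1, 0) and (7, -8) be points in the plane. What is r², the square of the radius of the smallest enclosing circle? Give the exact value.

Call the three points A, B, C in the order given.
Side lengths²: AB² = 29, AC² = 109, BC² = 128.
Since BC² = 128 < 109 + 29 = 138, the triangle is acute, so the smallest enclosing circle is the circumcircle.
Circumcentre = (37/14, -61/14), r² = 3161/98.

3161/98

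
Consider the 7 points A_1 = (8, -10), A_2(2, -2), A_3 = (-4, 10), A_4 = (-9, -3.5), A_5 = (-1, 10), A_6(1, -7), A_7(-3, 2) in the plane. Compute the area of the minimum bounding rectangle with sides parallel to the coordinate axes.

x ranges over [-9, 8], width 17.
y ranges over [-10, 10], height 20.
Area = 17 × 20 = 340.

340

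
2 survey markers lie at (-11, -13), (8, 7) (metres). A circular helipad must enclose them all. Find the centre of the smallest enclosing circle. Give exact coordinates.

The smallest circle enclosing two points has them as diameter endpoints.
Centre = midpoint = (-1.5, -3); r² = |(-11, -13)−(8, 7)|²/4 = 761/4 = 190.25.
Centre = (-1.5, -3).

(-1.5, -3)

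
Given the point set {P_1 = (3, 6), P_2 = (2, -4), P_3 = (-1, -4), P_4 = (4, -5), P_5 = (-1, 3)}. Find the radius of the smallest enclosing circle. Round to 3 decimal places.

5.617

A smallest enclosing disk is always determined by at most three of the input points on its boundary.
The minimum enclosing circle is determined by three boundary points: P_1, P_3, P_4.
Their circumcentre is (67/27, 11/27) with r² = 22997/729.
The farthest remaining point P_2 is at distance² 14330/729 ≤ 22997/729.
r = √(22997/729) ≈ 5.617.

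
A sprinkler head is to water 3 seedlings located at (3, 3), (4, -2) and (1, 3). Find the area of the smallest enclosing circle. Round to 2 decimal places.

26.70

Call the three points A, B, C in the order given.
Side lengths²: AB² = 26, AC² = 4, BC² = 34.
Since BC² = 34 ≥ 26 + 4 = 30, the angle opposite BC is not acute, so the smallest enclosing circle has BC as diameter.
Centre = midpoint of BC = (2.5, 0.5), r² = 34/4 = 8.5.
Area = π·r² = π·8.5 ≈ 26.70.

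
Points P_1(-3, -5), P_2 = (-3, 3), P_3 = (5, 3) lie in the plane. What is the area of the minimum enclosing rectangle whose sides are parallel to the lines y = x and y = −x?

In coordinates u = x + y, v = x − y the rectangle is axis-aligned; the map (x,y)→(u,v) scales areas by 2.
u-values: -8, 0, 8; range = 8 − (-8) = 16.
v-values: 2, -6, 2; range = 2 − (-6) = 8.
Area = (16 × 8) / 2 = 64.

64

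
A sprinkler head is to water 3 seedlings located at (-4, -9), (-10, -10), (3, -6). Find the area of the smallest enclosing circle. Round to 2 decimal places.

145.30

Call the three points A, B, C in the order given.
Side lengths²: AB² = 37, AC² = 58, BC² = 185.
Since BC² = 185 ≥ 58 + 37 = 95, the angle opposite BC is not acute, so the smallest enclosing circle has BC as diameter.
Centre = midpoint of BC = (-3.5, -8), r² = 185/4 = 46.25.
Area = π·r² = π·46.25 ≈ 145.30.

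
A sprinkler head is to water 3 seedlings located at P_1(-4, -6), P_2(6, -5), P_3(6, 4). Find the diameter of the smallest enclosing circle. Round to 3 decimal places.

Side lengths²: P_1P_2² = 101, P_1P_3² = 200, P_2P_3² = 81.
Since P_1P_3² = 200 ≥ 101 + 81 = 182, the angle opposite P_1P_3 is not acute, so the smallest enclosing circle has P_1P_3 as diameter.
Centre = midpoint of P_1P_3 = (1, -1), r² = 200/4 = 50.
Diameter = 2r = 2√50 ≈ 14.142.

14.142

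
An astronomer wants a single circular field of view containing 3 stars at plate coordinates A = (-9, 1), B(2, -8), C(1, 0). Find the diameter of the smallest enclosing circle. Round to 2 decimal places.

14.21

Side lengths²: AB² = 202, AC² = 101, BC² = 65.
Since AB² = 202 ≥ 101 + 65 = 166, the angle opposite AB is not acute, so the smallest enclosing circle has AB as diameter.
Centre = midpoint of AB = (-3.5, -3.5), r² = 202/4 = 50.5.
Diameter = 2r = 2√(50.5) ≈ 14.21.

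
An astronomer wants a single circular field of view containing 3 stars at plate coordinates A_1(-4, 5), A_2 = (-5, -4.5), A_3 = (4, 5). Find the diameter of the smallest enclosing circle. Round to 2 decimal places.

13.09

Side lengths²: A_1A_2² = 91.25, A_1A_3² = 64, A_2A_3² = 171.25.
Since A_2A_3² = 171.25 ≥ 91.25 + 64 = 155.25, the angle opposite A_2A_3 is not acute, so the smallest enclosing circle has A_2A_3 as diameter.
Centre = midpoint of A_2A_3 = (-0.5, 0.25), r² = 171.25/4 = 42.8125.
Diameter = 2r = 2√(42.8125) ≈ 13.09.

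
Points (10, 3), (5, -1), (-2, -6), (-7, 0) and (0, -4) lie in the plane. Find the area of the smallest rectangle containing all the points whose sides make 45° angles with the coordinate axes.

In coordinates u = x + y, v = x − y the rectangle is axis-aligned; the map (x,y)→(u,v) scales areas by 2.
u-values: 13, 4, -8, -7, -4; range = 13 − (-8) = 21.
v-values: 7, 6, 4, -7, 4; range = 7 − (-7) = 14.
Area = (21 × 14) / 2 = 147.

147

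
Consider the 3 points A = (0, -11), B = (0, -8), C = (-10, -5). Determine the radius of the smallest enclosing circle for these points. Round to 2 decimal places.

5.83

Side lengths²: AB² = 9, AC² = 136, BC² = 109.
Since AC² = 136 ≥ 109 + 9 = 118, the angle opposite AC is not acute, so the smallest enclosing circle has AC as diameter.
Centre = midpoint of AC = (-5, -8), r² = 136/4 = 34.
r = √34 ≈ 5.83.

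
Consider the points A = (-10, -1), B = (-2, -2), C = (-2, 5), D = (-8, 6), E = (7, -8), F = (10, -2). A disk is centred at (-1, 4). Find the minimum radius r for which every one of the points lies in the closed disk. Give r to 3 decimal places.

The required radius is the distance from (-1, 4) to the farthest point.
Squared distances: 106, 37, 2, 53, 208, 157.
Maximum is 208, attained at E.
r = √208 ≈ 14.422.

14.422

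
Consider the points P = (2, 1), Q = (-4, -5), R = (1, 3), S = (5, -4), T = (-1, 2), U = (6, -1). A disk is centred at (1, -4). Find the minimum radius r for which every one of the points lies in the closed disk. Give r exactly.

The required radius is the distance from (1, -4) to the farthest point.
Squared distances: 26, 26, 49, 16, 40, 34.
Maximum is 49, attained at R.
r = √49 = 7.

7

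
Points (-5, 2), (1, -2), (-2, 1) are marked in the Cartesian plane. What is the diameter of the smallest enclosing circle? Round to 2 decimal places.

Call the three points A, B, C in the order given.
Side lengths²: AB² = 52, AC² = 10, BC² = 18.
Since AB² = 52 ≥ 18 + 10 = 28, the angle opposite AB is not acute, so the smallest enclosing circle has AB as diameter.
Centre = midpoint of AB = (-2, 0), r² = 52/4 = 13.
Diameter = 2r = 2√13 ≈ 7.21.

7.21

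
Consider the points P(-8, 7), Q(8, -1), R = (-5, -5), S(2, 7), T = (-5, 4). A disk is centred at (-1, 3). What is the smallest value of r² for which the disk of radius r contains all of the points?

The required radius is the distance from (-1, 3) to the farthest point.
Squared distances: 65, 97, 80, 25, 17.
Maximum is 97, attained at Q.

97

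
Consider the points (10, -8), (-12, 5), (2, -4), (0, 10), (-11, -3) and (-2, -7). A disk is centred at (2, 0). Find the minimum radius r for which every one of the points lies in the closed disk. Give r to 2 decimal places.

14.87

The required radius is the distance from (2, 0) to the farthest point.
Squared distances: 128, 221, 16, 104, 178, 65.
Maximum is 221, attained at (-12, 5).
r = √221 ≈ 14.87.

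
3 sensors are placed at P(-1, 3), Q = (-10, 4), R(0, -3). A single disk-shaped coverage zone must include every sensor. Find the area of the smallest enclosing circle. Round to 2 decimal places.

117.02

Side lengths²: PQ² = 82, PR² = 37, QR² = 149.
Since QR² = 149 ≥ 82 + 37 = 119, the angle opposite QR is not acute, so the smallest enclosing circle has QR as diameter.
Centre = midpoint of QR = (-5, 0.5), r² = 149/4 = 37.25.
Area = π·r² = π·37.25 ≈ 117.02.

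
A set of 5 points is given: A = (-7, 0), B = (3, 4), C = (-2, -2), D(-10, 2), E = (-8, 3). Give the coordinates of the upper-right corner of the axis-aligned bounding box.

x-range [-10, 3], y-range [-2, 4].
The upper-right corner is (3, 4).

(3, 4)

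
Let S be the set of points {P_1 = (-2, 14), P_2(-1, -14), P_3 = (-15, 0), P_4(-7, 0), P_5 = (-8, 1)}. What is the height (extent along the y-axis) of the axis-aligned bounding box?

28

max y = 14, min y = -14, so height = 28.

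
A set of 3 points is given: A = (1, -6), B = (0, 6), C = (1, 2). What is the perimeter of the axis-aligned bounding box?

Width = max x − min x = 1 − 0 = 1.
Height = max y − min y = 6 − (-6) = 12.
Perimeter = 2(1 + 12) = 26.

26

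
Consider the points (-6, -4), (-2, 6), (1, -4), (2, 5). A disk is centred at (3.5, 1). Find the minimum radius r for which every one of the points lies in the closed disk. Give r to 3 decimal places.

10.735

The required radius is the distance from (3.5, 1) to the farthest point.
Squared distances: 115.25, 55.25, 31.25, 18.25.
Maximum is 115.25, attained at (-6, -4).
r = √(115.25) ≈ 10.735.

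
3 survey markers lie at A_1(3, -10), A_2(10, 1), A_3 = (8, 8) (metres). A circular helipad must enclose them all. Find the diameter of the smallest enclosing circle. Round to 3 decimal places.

Side lengths²: A_1A_2² = 170, A_1A_3² = 349, A_2A_3² = 53.
Since A_1A_3² = 349 ≥ 170 + 53 = 223, the angle opposite A_1A_3 is not acute, so the smallest enclosing circle has A_1A_3 as diameter.
Centre = midpoint of A_1A_3 = (5.5, -1), r² = 349/4 = 87.25.
Diameter = 2r = 2√(87.25) ≈ 18.682.

18.682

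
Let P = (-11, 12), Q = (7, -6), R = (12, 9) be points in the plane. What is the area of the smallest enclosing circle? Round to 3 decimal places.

Side lengths²: PQ² = 648, PR² = 538, QR² = 250.
Since PQ² = 648 < 538 + 250 = 788, the triangle is acute, so the smallest enclosing circle is the circumcircle.
Circumcentre = (-0.25, 4.75), r² = 168.125.
Area = π·r² = π·168.125 ≈ 528.180.

528.180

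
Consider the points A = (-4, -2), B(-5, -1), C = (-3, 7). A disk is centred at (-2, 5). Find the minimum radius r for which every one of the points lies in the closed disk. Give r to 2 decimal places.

7.28

The required radius is the distance from (-2, 5) to the farthest point.
Squared distances: 53, 45, 5.
Maximum is 53, attained at A.
r = √53 ≈ 7.28.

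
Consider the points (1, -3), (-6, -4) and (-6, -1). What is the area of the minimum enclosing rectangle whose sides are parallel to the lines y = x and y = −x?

36

In coordinates u = x + y, v = x − y the rectangle is axis-aligned; the map (x,y)→(u,v) scales areas by 2.
u-values: -2, -10, -7; range = -2 − (-10) = 8.
v-values: 4, -2, -5; range = 4 − (-5) = 9.
Area = (8 × 9) / 2 = 36.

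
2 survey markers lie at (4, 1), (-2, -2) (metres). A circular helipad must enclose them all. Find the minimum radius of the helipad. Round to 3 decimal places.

The smallest circle enclosing two points has them as diameter endpoints.
Centre = midpoint = (1, -0.5); r² = |(4, 1)−(-2, -2)|²/4 = 45/4 = 11.25.
r = √(11.25) ≈ 3.354.

3.354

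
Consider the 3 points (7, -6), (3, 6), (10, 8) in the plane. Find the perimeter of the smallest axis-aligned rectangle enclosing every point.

42

Width = max x − min x = 10 − 3 = 7.
Height = max y − min y = 8 − (-6) = 14.
Perimeter = 2(7 + 14) = 42.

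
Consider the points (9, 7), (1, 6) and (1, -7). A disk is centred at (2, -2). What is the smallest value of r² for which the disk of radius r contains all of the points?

The required radius is the distance from (2, -2) to the farthest point.
Squared distances: 130, 65, 26.
Maximum is 130, attained at (9, 7).

130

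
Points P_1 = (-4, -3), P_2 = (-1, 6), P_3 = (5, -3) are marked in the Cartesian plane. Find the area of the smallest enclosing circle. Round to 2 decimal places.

Side lengths²: P_1P_2² = 90, P_1P_3² = 81, P_2P_3² = 117.
Since P_2P_3² = 117 < 90 + 81 = 171, the triangle is acute, so the smallest enclosing circle is the circumcircle.
Circumcentre = (0.5, 0.5), r² = 32.5.
Area = π·r² = π·32.5 ≈ 102.10.

102.10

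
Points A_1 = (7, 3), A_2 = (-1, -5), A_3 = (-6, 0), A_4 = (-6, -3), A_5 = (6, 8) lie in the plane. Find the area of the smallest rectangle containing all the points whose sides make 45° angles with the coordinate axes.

115

In coordinates u = x + y, v = x − y the rectangle is axis-aligned; the map (x,y)→(u,v) scales areas by 2.
u-values: 10, -6, -6, -9, 14; range = 14 − (-9) = 23.
v-values: 4, 4, -6, -3, -2; range = 4 − (-6) = 10.
Area = (23 × 10) / 2 = 115.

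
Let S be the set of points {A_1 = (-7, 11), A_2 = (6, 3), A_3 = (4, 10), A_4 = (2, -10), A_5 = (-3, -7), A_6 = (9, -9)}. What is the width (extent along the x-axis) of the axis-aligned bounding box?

16

max x = 9, min x = -7, so width = 16.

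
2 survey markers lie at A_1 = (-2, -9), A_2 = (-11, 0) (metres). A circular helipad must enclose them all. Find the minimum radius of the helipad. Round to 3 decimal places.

The smallest circle enclosing two points has them as diameter endpoints.
Centre = midpoint = (-6.5, -4.5); r² = |A_1A_2|²/4 = 162/4 = 40.5.
r = √(40.5) ≈ 6.364.

6.364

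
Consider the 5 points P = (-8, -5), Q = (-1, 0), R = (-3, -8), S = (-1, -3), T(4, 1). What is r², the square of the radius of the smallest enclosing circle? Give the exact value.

45

A smallest enclosing disk is always determined by at most three of the input points on its boundary.
The farthest pair is P–T with squared distance 180. The circle on this segment as diameter has centre (-2, -2) and r² = 180/4 = 45.
Check Q: distance² to centre = 5 ≤ 45, so it lies inside.
All remaining points lie in this disk, and no smaller disk contains both endpoints, so this is the minimum enclosing circle.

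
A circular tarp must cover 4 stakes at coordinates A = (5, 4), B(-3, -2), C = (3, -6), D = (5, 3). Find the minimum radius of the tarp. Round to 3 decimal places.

The minimum enclosing circle is determined by three boundary points: A, B, C.
Their circumcentre is (38/17, -11/17) with r² = 8450/289.
The farthest remaining point D is at distance² 6053/289 ≤ 8450/289.
r = √(8450/289) ≈ 5.407.

5.407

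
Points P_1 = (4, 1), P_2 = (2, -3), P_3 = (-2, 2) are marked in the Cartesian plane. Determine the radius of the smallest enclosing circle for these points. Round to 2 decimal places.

Side lengths²: P_1P_2² = 20, P_1P_3² = 37, P_2P_3² = 41.
Since P_2P_3² = 41 < 37 + 20 = 57, the triangle is acute, so the smallest enclosing circle is the circumcircle.
Circumcentre = (10/13, 3/26), r² = 7585/676.
r = √(7585/676) ≈ 3.35.

3.35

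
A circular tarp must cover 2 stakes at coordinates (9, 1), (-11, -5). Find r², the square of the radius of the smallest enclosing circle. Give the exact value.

The smallest circle enclosing two points has them as diameter endpoints.
Centre = midpoint = (-1, -2); r² = |(9, 1)−(-11, -5)|²/4 = 436/4 = 109.

109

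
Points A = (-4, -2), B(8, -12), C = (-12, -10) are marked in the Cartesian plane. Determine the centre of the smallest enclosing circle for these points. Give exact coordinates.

(-2, -11)

Side lengths²: AB² = 244, AC² = 128, BC² = 404.
Since BC² = 404 ≥ 244 + 128 = 372, the angle opposite BC is not acute, so the smallest enclosing circle has BC as diameter.
Centre = midpoint of BC = (-2, -11), r² = 404/4 = 101.
Centre = (-2, -11).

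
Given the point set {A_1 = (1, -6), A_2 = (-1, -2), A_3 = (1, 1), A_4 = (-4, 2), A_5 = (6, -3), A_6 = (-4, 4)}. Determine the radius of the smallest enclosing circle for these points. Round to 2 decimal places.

By Welzl's lemma the MEC is supported by two points (diametrically opposite) or three points (on a circumcircle).
The minimum enclosing circle is determined by three boundary points: A_1, A_5, A_6.
Their circumcentre is (19/26, 3/26) with r² = 12665/338.
The farthest remaining point A_4 is at distance² 8765/338 ≤ 12665/338.
r = √(12665/338) ≈ 6.12.

6.12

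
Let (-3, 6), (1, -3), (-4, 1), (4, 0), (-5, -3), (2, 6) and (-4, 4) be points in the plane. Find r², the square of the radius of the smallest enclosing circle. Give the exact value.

The farthest pair is (-5, -3)–(2, 6) with squared distance 130. The circle on this segment as diameter has centre (-1.5, 1.5) and r² = 130/4 = 32.5.
Check (-3, 6): distance² to centre = 22.5 ≤ 32.5, so it lies inside.
All remaining points lie in this disk, and no smaller disk contains both endpoints, so this is the minimum enclosing circle.

32.5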